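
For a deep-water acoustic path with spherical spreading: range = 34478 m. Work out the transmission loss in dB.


TL = 20*log10(34478) = 90.75

90.75 dB


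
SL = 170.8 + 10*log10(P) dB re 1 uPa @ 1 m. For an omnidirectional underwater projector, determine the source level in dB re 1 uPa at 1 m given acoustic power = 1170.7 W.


201.48 dB


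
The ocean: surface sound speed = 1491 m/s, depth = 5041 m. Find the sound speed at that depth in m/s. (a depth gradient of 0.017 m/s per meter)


c = 1491 + 0.017 * 5041 = 1576.697

1576.697 m/s


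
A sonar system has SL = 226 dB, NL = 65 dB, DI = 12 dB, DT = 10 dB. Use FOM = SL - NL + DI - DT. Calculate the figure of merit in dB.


FOM = SL - NL + DI - DT = 226 - 65 + 12 - 10 = 163

163 dB


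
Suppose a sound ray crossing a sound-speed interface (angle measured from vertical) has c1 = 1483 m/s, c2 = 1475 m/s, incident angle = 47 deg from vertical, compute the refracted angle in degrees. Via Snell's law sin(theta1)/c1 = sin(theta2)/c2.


sin(theta2) = (c2/c1)*sin(theta1) = (1475/1483)*sin(47 deg) = 0.72741
theta2 = arcsin(0.72741) = 46.67

46.67 deg


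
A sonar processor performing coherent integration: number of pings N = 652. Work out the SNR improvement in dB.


Gain = 10*log10(652) = 28.14

28.14 dB


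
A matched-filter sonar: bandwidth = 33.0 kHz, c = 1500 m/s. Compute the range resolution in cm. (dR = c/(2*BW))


dR = c/(2*BW) = 1500 / (2 * 33.0e3) = 0.0227 m = 2.27 cm

2.27 cm


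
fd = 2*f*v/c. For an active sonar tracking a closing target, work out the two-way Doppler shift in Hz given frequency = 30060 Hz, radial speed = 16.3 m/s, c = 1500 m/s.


fd = 2*f*v/c = 2 * 30060 * 16.3 / 1500 = 653.3

653.3 Hz


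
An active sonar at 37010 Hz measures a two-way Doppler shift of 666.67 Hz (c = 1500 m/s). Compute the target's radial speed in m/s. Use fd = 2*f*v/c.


From fd = 2*f*v/c, v = c*fd/(2*f) = 1500 * 666.67 / (2*37010) = 13.51

13.51 m/s


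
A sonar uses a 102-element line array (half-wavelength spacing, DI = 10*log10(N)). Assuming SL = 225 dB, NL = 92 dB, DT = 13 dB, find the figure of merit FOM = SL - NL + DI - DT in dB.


Step 1: DI = 10*log10(102) = 20.09 dB
Step 2: FOM = SL - NL + DI - DT = 225 - 92 + 20.09 - 13 = 140.09

140.09 dB


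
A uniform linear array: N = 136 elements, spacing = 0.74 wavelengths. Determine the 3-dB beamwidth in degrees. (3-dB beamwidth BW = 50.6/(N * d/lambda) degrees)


BW = 50.6 / (136 * 0.74) = 50.6 / 100.64 = 0.5

0.5 deg


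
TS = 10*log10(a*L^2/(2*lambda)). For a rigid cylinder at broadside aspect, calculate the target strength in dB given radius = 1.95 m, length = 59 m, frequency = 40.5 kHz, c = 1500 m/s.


lambda = 1500/40500 = 0.03704 m
TS = 10*log10(1.95*59^2/(2*0.03704)) = 49.62

49.62 dB


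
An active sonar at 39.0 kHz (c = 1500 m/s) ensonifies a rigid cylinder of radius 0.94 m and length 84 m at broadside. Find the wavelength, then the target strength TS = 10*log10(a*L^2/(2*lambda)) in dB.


Step 1: lambda = c/f = 1500/39000 = 0.03846 m
Step 2: TS = 10*log10(a*L^2/(2*lambda)) = 10*log10(0.94*84^2/(2*0.03846)) = 49.36

49.36 dB


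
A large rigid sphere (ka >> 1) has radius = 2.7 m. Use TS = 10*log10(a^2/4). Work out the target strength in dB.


2.61 dB


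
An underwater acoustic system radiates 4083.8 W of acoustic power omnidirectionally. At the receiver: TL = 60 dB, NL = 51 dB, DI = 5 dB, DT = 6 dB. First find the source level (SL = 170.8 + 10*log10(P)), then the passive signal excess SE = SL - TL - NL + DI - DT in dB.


Step 1: SL = 170.8 + 10*log10(4083.8) = 206.91 dB
Step 2: SE = SL - TL - NL + DI - DT = 206.91 - 60 - 51 + 5 - 6 = 94.91

94.91 dB


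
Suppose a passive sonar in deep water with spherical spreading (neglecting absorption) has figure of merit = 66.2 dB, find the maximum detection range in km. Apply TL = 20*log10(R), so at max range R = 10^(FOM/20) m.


At max range FOM = TL, so 20*log10(R) = 66.2
R = 10^(66.2/20) = 2041.74 m = 2.04 km

2.04 km


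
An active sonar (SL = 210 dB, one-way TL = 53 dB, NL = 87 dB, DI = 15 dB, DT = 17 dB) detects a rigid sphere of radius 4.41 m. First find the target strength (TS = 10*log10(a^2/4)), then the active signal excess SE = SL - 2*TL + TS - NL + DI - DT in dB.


Step 1: TS = 10*log10(4.41^2/4) = 6.87 dB
Step 2: SE = SL - 2*TL + TS - NL + DI - DT = 210 - 2*53 + (6.87) - 87 + 15 - 17 = 21.87

21.87 dB


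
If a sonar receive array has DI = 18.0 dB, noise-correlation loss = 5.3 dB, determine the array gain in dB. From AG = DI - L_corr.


AG = DI - L_corr = 18.0 - 5.3 = 12.7

12.7 dB


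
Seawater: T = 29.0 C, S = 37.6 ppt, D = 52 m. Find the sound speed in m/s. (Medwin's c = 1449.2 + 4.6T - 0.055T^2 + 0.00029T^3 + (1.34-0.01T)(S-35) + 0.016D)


1546.98 m/s


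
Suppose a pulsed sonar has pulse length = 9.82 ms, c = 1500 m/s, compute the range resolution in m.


7.365 m


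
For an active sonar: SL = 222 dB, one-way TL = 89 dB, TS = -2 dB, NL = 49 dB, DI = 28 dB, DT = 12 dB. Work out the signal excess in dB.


9 dB


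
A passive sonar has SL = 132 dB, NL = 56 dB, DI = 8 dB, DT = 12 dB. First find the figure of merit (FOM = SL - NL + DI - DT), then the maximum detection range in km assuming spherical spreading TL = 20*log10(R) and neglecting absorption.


Step 1: FOM = SL - NL + DI - DT = 132 - 56 + 8 - 12 = 72 dB
Step 2: at max range FOM = TL = 20*log10(R), so R = 10^(72/20) = 3981.07 m = 3.98 km

3.98 km


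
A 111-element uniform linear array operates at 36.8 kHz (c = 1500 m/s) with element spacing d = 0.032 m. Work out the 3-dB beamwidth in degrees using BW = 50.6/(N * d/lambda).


0.58 deg


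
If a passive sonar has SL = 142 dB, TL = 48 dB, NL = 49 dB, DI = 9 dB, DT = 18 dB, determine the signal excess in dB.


SE = SL - TL - NL + DI - DT = 142 - 48 - 49 + 9 - 18 = 36

36 dB


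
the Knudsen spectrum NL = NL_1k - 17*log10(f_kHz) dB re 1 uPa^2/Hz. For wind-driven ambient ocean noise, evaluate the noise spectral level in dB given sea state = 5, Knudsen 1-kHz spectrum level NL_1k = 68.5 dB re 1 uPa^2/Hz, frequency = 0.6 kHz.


NL = NL_1k - 17*log10(f_kHz) = 68.5 - 17*log10(0.6) = 68.5 - (-3.77) = 72.27

72.27 dB


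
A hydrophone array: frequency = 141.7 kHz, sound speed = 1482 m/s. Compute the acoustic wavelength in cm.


1.05 cm


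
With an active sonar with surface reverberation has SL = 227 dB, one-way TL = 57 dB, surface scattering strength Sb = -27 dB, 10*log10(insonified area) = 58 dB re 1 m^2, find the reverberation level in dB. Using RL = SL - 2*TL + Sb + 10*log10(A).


RL = SL - 2*TL + Sb + 10*log10(A) = 227 - 2*57 + (-27) + 58 = 144

144 dB


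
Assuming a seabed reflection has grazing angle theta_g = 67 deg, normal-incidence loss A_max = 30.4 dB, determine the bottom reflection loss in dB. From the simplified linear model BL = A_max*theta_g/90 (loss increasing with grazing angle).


BL = A_max * theta_g / 90 = 30.4 * 67 / 90 = 22.63

22.63 dB


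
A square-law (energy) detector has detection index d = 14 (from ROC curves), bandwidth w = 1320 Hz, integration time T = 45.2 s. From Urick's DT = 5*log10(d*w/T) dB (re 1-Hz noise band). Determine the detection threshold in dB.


13.06 dB


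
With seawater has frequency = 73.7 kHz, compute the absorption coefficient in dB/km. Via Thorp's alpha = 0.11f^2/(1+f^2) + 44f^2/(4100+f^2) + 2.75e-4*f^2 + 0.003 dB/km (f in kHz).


26.68 dB/km


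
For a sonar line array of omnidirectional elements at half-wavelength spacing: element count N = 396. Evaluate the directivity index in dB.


DI = 10*log10(396) = 25.98

25.98 dB


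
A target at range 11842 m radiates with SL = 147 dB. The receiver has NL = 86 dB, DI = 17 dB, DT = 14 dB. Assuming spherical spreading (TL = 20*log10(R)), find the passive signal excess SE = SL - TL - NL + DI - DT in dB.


Step 1: TL = 20*log10(11842) = 81.47 dB
Step 2: SE = 147 - 81.47 - 86 + 17 - 14 = -17.47

-17.47 dB


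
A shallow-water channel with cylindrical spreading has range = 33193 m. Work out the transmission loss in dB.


TL = 10*log10(33193) = 45.21

45.21 dB


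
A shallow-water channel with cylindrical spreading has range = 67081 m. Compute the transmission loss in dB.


48.27 dB


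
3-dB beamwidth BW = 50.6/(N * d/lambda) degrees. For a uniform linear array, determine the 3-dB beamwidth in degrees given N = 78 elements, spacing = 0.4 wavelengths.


BW = 50.6 / (78 * 0.4) = 50.6 / 31.2 = 1.62

1.62 deg


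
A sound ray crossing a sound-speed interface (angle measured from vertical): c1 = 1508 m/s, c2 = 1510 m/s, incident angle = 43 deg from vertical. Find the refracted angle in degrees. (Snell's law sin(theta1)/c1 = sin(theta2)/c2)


43.07 deg


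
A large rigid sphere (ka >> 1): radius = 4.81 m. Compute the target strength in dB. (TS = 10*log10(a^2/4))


7.62 dB


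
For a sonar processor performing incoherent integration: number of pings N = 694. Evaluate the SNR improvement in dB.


14.21 dB


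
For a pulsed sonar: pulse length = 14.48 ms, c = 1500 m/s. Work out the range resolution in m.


dR = c*tau/2 = 1500 * 14.48e-3 / 2 = 10.86

10.86 m


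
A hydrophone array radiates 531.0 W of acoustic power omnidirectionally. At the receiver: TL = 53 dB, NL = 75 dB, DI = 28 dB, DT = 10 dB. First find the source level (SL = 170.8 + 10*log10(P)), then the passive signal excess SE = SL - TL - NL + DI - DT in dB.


Step 1: SL = 170.8 + 10*log10(531.0) = 198.05 dB
Step 2: SE = SL - TL - NL + DI - DT = 198.05 - 53 - 75 + 28 - 10 = 88.05

88.05 dB


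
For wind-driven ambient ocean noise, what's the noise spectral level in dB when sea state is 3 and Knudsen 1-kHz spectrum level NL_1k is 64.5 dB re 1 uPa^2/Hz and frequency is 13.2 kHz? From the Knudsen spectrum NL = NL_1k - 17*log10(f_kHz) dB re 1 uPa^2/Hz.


NL = NL_1k - 17*log10(f_kHz) = 64.5 - 17*log10(13.2) = 64.5 - (19.05) = 45.45

45.45 dB


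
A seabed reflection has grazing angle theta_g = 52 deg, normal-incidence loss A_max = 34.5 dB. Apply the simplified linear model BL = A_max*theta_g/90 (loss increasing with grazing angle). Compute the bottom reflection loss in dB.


BL = A_max * theta_g / 90 = 34.5 * 52 / 90 = 19.93

19.93 dB


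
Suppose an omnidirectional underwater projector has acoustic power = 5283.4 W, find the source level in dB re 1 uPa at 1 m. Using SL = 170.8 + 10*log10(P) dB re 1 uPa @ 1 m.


SL = 170.8 + 10*log10(5283.4) = 170.8 + 37.23 = 208.03

208.03 dB


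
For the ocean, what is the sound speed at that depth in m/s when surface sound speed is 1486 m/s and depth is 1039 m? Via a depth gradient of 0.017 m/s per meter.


1503.663 m/s


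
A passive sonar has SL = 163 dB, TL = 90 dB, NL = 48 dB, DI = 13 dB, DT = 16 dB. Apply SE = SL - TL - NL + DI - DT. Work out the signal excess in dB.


SE = SL - TL - NL + DI - DT = 163 - 90 - 48 + 13 - 16 = 22

22 dB


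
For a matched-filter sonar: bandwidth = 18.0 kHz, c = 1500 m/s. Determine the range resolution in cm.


dR = c/(2*BW) = 1500 / (2 * 18.0e3) = 0.0417 m = 4.17 cm

4.17 cm


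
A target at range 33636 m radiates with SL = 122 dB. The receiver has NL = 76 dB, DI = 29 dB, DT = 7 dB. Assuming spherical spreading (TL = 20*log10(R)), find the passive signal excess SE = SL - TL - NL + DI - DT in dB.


-22.54 dB


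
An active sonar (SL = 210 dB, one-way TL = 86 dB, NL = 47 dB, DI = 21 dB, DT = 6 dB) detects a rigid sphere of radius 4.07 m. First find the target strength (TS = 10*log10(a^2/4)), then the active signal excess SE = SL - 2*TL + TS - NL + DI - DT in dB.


Step 1: TS = 10*log10(4.07^2/4) = 6.17 dB
Step 2: SE = SL - 2*TL + TS - NL + DI - DT = 210 - 2*86 + (6.17) - 47 + 21 - 6 = 12.17

12.17 dB


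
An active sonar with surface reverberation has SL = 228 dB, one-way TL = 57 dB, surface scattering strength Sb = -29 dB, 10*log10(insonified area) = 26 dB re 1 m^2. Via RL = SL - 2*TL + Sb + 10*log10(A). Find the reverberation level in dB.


111 dB


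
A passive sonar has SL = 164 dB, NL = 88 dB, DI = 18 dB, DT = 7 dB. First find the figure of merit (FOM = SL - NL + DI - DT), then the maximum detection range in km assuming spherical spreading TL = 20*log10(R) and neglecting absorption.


Step 1: FOM = SL - NL + DI - DT = 164 - 88 + 18 - 7 = 87 dB
Step 2: at max range FOM = TL = 20*log10(R), so R = 10^(87/20) = 22387.21 m = 22.39 km

22.39 km


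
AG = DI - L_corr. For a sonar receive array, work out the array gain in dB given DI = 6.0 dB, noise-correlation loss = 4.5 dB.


1.5 dB


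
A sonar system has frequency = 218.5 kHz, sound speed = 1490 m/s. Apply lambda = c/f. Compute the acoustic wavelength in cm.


0.68 cm


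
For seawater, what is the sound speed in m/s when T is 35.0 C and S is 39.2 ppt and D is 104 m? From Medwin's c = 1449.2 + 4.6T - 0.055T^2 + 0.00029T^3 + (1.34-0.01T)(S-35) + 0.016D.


c = 1449.2 + 4.6*35.0 - 0.055*35.0^2 + 0.00029*35.0^3 + (1.34 - 0.01*35.0)*(39.2 - 35) + 0.016*104 = 1561.08

1561.08 m/s


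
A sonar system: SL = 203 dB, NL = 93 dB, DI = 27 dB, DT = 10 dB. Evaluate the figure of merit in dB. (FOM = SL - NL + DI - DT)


FOM = SL - NL + DI - DT = 203 - 93 + 27 - 10 = 127

127 dB


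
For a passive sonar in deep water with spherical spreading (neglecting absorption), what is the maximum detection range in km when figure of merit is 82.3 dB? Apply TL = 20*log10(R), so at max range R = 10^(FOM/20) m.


At max range FOM = TL, so 20*log10(R) = 82.3
R = 10^(82.3/20) = 13031.67 m = 13.03 km

13.03 km


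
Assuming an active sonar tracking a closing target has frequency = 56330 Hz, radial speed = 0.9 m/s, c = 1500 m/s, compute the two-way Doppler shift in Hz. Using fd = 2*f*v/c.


fd = 2*f*v/c = 2 * 56330 * 0.9 / 1500 = 67.6

67.6 Hz


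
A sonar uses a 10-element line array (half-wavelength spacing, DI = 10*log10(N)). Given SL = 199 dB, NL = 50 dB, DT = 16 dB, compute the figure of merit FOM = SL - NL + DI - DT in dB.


Step 1: DI = 10*log10(10) = 10.0 dB
Step 2: FOM = SL - NL + DI - DT = 199 - 50 + 10.0 - 16 = 143.0

143.0 dB


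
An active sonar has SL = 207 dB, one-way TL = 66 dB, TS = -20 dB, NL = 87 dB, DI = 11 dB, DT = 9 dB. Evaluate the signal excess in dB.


SE = SL - 2*TL + TS - NL + DI - DT = 207 - 2*66 + (-20) - 87 + 11 - 9 = -30

-30 dB


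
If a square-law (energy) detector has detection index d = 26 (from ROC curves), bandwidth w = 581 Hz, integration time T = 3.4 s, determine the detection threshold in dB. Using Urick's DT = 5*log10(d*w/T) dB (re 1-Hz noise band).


18.24 dB


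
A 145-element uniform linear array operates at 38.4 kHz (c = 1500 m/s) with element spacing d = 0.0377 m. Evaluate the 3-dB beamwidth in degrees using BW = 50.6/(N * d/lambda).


0.36 deg


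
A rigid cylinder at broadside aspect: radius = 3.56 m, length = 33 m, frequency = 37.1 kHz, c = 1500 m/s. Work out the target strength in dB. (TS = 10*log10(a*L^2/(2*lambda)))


lambda = 1500/37100 = 0.04043 m
TS = 10*log10(3.56*33^2/(2*0.04043)) = 46.81

46.81 dB


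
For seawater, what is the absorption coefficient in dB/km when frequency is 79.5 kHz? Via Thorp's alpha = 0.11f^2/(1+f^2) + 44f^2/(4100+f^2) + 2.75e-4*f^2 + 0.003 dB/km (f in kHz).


28.539 dB/km


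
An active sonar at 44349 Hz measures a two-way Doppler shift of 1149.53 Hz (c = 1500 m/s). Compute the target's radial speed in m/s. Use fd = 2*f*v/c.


From fd = 2*f*v/c, v = c*fd/(2*f) = 1500 * 1149.53 / (2*44349) = 19.44

19.44 m/s


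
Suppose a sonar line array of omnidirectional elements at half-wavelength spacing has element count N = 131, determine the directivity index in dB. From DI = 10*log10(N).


DI = 10*log10(131) = 21.17

21.17 dB


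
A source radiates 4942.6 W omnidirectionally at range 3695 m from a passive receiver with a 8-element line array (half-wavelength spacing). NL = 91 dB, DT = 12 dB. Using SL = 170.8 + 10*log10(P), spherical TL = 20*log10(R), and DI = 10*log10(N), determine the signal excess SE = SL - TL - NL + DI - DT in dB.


42.42 dB


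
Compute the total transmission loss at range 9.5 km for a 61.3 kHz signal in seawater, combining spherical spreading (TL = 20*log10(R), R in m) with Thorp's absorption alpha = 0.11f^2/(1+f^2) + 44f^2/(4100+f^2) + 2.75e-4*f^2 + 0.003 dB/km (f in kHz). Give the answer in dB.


Step 1 (Thorp): alpha = 0.11*3757.69/(1+3757.69) + 44*3757.69/(4100+3757.69) + 2.75e-4*3757.69 + 0.003 = 22.1879 dB/km
Step 2: TL_spread = 20*log10(9500) = 79.55 dB
Step 3: TL_abs = alpha*R = 22.1879 * 9.5 = 210.79 dB
Step 4: TL_total = 79.55 + 210.79 = 290.34

290.34 dB


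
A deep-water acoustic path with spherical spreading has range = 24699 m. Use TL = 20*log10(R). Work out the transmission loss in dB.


87.85 dB


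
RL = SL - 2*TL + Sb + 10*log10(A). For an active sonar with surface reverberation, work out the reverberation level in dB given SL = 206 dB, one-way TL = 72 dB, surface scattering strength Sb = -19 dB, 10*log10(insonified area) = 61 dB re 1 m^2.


RL = SL - 2*TL + Sb + 10*log10(A) = 206 - 2*72 + (-19) + 61 = 104

104 dB


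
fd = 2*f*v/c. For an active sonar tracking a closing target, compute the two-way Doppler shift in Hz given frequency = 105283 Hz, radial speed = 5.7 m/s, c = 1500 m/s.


fd = 2*f*v/c = 2 * 105283 * 5.7 / 1500 = 800.15

800.15 Hz


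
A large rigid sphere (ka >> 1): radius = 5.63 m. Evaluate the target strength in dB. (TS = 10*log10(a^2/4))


TS = 10*log10(5.63^2 / 4) = 10*log10(7.924225) = 8.99

8.99 dB


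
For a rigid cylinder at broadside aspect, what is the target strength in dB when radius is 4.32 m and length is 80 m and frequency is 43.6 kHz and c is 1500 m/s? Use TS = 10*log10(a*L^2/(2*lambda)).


56.04 dB


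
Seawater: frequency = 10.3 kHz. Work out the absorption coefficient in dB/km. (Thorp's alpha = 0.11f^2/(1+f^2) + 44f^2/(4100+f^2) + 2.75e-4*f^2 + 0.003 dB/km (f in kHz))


1.251 dB/km


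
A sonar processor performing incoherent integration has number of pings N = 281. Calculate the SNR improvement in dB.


Gain = 5*log10(281) = 12.24

12.24 dB


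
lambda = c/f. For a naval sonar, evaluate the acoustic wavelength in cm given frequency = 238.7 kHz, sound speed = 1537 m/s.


lambda = c/f = 1537 / 238700 = 0.0064 m = 0.64 cm

0.64 cm


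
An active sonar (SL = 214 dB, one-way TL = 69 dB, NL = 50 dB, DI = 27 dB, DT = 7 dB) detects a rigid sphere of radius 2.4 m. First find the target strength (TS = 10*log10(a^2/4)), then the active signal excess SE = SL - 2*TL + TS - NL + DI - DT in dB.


Step 1: TS = 10*log10(2.4^2/4) = 1.58 dB
Step 2: SE = SL - 2*TL + TS - NL + DI - DT = 214 - 2*69 + (1.58) - 50 + 27 - 7 = 47.58

47.58 dB


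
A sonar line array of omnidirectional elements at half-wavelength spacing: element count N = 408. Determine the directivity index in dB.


DI = 10*log10(408) = 26.11

26.11 dB


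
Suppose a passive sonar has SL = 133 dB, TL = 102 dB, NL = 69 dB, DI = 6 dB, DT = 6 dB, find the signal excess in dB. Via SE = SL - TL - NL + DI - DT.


-38 dB


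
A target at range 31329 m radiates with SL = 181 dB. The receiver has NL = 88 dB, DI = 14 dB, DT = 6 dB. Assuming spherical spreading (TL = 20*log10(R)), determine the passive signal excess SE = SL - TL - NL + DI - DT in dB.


11.08 dB


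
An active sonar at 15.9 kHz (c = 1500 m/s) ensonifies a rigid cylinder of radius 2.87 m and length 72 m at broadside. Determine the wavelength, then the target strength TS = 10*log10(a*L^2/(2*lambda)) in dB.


Step 1: lambda = c/f = 1500/15900 = 0.09434 m
Step 2: TS = 10*log10(a*L^2/(2*lambda)) = 10*log10(2.87*72^2/(2*0.09434)) = 48.97

48.97 dB


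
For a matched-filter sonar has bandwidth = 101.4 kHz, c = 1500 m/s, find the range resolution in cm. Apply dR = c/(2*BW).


0.74 cm


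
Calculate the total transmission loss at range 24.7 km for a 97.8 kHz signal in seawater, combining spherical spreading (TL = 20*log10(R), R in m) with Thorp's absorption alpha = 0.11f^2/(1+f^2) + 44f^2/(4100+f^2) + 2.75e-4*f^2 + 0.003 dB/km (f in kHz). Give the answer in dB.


Step 1 (Thorp): alpha = 0.11*9564.84/(1+9564.84) + 44*9564.84/(4100+9564.84) + 2.75e-4*9564.84 + 0.003 = 33.5416 dB/km
Step 2: TL_spread = 20*log10(24700) = 87.85 dB
Step 3: TL_abs = alpha*R = 33.5416 * 24.7 = 828.48 dB
Step 4: TL_total = 87.85 + 828.48 = 916.33

916.33 dB


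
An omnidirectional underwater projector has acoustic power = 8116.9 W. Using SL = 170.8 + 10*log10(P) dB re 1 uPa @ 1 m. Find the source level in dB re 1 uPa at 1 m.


SL = 170.8 + 10*log10(8116.9) = 170.8 + 39.09 = 209.89

209.89 dB


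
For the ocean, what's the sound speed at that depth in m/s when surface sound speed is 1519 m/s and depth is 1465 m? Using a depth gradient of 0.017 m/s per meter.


c = 1519 + 0.017 * 1465 = 1543.905

1543.905 m/s


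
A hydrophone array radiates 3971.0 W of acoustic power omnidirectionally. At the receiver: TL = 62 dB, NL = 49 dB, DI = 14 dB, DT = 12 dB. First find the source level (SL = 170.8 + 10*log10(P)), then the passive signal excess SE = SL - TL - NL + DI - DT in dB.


Step 1: SL = 170.8 + 10*log10(3971.0) = 206.79 dB
Step 2: SE = SL - TL - NL + DI - DT = 206.79 - 62 - 49 + 14 - 12 = 97.79

97.79 dB


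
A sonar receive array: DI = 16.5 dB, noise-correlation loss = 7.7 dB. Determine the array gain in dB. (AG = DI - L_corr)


8.8 dB


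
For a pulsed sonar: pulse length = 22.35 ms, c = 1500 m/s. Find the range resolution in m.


dR = c*tau/2 = 1500 * 22.35e-3 / 2 = 16.7625

16.7625 m


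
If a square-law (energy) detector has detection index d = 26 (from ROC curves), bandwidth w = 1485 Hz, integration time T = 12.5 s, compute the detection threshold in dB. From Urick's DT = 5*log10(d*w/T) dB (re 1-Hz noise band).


DT = 5*log10(d*w/T) = 5*log10(26 * 1485 / 12.5) = 5*log10(3088.8) = 17.45

17.45 dB


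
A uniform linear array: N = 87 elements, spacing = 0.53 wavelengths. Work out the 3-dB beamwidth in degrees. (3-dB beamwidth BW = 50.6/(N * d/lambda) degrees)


BW = 50.6 / (87 * 0.53) = 50.6 / 46.11 = 1.1

1.1 deg


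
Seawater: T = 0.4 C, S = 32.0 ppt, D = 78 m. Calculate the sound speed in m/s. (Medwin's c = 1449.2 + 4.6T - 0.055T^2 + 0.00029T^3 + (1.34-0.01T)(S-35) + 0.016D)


c = 1449.2 + 4.6*0.4 - 0.055*0.4^2 + 0.00029*0.4^3 + (1.34 - 0.01*0.4)*(32.0 - 35) + 0.016*78 = 1448.27

1448.27 m/s


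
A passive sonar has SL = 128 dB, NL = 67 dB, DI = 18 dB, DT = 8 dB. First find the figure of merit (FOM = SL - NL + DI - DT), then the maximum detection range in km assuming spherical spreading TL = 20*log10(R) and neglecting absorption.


Step 1: FOM = SL - NL + DI - DT = 128 - 67 + 18 - 8 = 71 dB
Step 2: at max range FOM = TL = 20*log10(R), so R = 10^(71/20) = 3548.13 m = 3.55 km

3.55 km


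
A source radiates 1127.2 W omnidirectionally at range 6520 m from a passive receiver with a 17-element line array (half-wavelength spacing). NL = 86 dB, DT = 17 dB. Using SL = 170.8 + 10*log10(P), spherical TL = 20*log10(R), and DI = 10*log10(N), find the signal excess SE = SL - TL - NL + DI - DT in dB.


Step 1: SL = 170.8 + 10*log10(1127.2) = 201.32 dB
Step 2: TL = 20*log10(6520) = 76.28 dB
Step 3: DI = 10*log10(17) = 12.3 dB
Step 4: SE = SL - TL - NL + DI - DT = 201.32 - 76.28 - 86 + 12.3 - 17 = 34.34

34.34 dB


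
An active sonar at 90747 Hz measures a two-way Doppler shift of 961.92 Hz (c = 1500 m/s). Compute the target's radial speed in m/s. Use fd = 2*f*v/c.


7.95 m/s


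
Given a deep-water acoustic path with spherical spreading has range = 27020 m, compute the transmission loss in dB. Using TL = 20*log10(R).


TL = 20*log10(27020) = 88.63

88.63 dB


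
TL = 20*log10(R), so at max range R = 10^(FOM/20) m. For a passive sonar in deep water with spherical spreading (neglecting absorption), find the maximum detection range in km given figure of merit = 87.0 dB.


22.39 km


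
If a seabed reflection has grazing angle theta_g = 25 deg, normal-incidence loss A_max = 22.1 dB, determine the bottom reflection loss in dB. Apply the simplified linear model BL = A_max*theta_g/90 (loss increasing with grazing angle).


BL = A_max * theta_g / 90 = 22.1 * 25 / 90 = 6.14

6.14 dB


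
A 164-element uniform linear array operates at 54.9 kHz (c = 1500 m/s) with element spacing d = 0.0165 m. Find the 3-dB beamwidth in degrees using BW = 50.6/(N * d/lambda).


Step 1: lambda = 1500/54900 = 0.02732 m
Step 2: d/lambda = 0.0165/0.02732 = 0.604
Step 3: BW = 50.6/(N * d/lambda) = 50.6/(164 * 0.604) = 0.51

0.51 deg


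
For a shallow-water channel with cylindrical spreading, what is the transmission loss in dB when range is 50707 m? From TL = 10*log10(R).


TL = 10*log10(50707) = 47.05

47.05 dB


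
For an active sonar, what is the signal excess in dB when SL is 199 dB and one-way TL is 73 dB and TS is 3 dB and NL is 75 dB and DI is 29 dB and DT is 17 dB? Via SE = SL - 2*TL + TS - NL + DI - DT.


-7 dB


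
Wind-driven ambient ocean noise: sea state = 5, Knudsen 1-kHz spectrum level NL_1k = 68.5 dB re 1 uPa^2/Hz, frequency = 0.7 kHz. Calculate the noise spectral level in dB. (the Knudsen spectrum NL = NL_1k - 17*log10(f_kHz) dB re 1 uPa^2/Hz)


NL = NL_1k - 17*log10(f_kHz) = 68.5 - 17*log10(0.7) = 68.5 - (-2.63) = 71.13

71.13 dB


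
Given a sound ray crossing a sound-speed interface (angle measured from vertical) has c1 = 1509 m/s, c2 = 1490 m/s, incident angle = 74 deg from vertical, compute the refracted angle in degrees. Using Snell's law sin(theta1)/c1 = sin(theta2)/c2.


sin(theta2) = (c2/c1)*sin(theta1) = (1490/1509)*sin(74 deg) = 0.94916
theta2 = arcsin(0.94916) = 71.65

71.65 deg


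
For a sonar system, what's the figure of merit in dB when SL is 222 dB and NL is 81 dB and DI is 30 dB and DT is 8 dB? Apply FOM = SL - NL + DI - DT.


FOM = SL - NL + DI - DT = 222 - 81 + 30 - 8 = 163

163 dB


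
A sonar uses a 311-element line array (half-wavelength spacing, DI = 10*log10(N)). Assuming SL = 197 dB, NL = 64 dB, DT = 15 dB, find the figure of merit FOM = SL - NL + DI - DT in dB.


Step 1: DI = 10*log10(311) = 24.93 dB
Step 2: FOM = SL - NL + DI - DT = 197 - 64 + 24.93 - 15 = 142.93

142.93 dB


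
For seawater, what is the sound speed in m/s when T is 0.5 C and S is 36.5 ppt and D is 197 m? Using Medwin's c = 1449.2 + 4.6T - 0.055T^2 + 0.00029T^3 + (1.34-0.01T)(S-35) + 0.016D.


c = 1449.2 + 4.6*0.5 - 0.055*0.5^2 + 0.00029*0.5^3 + (1.34 - 0.01*0.5)*(36.5 - 35) + 0.016*197 = 1456.64

1456.64 m/s


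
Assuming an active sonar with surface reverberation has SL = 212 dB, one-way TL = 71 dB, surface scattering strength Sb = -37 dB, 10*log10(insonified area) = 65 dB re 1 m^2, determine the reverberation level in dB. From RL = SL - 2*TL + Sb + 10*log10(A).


RL = SL - 2*TL + Sb + 10*log10(A) = 212 - 2*71 + (-37) + 65 = 98

98 dB


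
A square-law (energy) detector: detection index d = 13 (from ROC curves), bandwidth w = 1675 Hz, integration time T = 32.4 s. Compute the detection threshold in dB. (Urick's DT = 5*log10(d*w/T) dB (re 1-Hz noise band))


DT = 5*log10(d*w/T) = 5*log10(13 * 1675 / 32.4) = 5*log10(672.07) = 14.14

14.14 dB


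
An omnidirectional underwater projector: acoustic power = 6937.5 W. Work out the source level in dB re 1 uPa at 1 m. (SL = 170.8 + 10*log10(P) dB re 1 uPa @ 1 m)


SL = 170.8 + 10*log10(6937.5) = 170.8 + 38.41 = 209.21

209.21 dB


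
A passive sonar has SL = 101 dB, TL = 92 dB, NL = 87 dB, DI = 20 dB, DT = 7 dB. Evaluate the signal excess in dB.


SE = SL - TL - NL + DI - DT = 101 - 92 - 87 + 20 - 7 = -65

-65 dB


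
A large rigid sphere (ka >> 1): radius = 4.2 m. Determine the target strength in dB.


TS = 10*log10(4.2^2 / 4) = 10*log10(4.41) = 6.44

6.44 dB


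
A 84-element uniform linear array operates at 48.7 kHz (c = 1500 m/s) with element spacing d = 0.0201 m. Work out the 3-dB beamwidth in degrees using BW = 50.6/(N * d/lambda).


Step 1: lambda = 1500/48700 = 0.0308 m
Step 2: d/lambda = 0.0201/0.0308 = 0.6526
Step 3: BW = 50.6/(N * d/lambda) = 50.6/(84 * 0.6526) = 0.92

0.92 deg


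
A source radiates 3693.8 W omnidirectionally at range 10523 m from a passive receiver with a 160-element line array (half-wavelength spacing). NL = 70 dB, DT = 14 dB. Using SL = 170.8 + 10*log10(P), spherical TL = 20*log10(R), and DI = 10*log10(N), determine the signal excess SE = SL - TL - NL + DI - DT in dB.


Step 1: SL = 170.8 + 10*log10(3693.8) = 206.47 dB
Step 2: TL = 20*log10(10523) = 80.44 dB
Step 3: DI = 10*log10(160) = 22.04 dB
Step 4: SE = SL - TL - NL + DI - DT = 206.47 - 80.44 - 70 + 22.04 - 14 = 64.07

64.07 dB


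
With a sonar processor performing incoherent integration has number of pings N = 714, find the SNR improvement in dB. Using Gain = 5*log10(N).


Gain = 5*log10(714) = 14.27

14.27 dB


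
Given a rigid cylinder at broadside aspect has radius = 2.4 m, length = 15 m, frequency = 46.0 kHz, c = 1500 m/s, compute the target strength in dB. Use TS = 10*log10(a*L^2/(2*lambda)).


lambda = 1500/46000 = 0.03261 m
TS = 10*log10(2.4*15^2/(2*0.03261)) = 39.18

39.18 dB


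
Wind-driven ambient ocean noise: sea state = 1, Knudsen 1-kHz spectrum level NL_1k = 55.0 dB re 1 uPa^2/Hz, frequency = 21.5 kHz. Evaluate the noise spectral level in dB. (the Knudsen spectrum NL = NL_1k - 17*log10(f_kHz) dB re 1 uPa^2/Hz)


NL = NL_1k - 17*log10(f_kHz) = 55.0 - 17*log10(21.5) = 55.0 - (22.65) = 32.35

32.35 dB


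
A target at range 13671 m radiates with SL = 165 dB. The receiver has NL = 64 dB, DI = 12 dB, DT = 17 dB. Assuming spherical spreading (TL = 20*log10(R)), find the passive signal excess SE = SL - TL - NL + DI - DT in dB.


Step 1: TL = 20*log10(13671) = 82.72 dB
Step 2: SE = 165 - 82.72 - 64 + 12 - 17 = 13.28

13.28 dB


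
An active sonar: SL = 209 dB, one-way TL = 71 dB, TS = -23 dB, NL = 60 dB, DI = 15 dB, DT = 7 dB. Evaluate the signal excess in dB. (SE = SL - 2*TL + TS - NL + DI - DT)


SE = SL - 2*TL + TS - NL + DI - DT = 209 - 2*71 + (-23) - 60 + 15 - 7 = -8

-8 dB


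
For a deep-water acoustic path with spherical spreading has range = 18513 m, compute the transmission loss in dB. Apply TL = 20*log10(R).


TL = 20*log10(18513) = 85.35

85.35 dB


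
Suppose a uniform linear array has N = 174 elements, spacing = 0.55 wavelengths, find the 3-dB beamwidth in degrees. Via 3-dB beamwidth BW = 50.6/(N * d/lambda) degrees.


0.53 deg


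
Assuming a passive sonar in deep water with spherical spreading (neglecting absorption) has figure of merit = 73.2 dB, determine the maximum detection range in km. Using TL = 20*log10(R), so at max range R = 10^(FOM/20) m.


4.57 km


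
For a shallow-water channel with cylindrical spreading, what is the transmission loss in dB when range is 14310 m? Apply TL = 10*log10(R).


TL = 10*log10(14310) = 41.56

41.56 dB


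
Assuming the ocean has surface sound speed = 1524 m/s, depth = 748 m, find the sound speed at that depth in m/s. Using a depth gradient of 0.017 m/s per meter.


1536.716 m/s


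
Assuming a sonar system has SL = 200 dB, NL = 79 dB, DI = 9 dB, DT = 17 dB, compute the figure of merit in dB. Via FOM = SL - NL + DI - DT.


113 dB


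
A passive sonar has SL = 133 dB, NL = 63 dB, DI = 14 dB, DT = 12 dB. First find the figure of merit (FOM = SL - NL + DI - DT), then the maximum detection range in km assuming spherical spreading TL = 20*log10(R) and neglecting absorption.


Step 1: FOM = SL - NL + DI - DT = 133 - 63 + 14 - 12 = 72 dB
Step 2: at max range FOM = TL = 20*log10(R), so R = 10^(72/20) = 3981.07 m = 3.98 km

3.98 km


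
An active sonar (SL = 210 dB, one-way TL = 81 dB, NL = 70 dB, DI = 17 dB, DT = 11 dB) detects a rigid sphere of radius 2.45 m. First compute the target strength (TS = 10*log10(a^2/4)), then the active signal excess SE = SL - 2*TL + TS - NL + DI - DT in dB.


Step 1: TS = 10*log10(2.45^2/4) = 1.76 dB
Step 2: SE = SL - 2*TL + TS - NL + DI - DT = 210 - 2*81 + (1.76) - 70 + 17 - 11 = -14.24

-14.24 dB


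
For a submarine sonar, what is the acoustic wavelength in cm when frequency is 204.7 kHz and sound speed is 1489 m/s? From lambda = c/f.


0.73 cm


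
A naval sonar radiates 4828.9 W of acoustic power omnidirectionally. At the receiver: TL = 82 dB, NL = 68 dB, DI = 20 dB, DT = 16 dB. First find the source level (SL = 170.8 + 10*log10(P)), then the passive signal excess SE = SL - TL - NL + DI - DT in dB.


Step 1: SL = 170.8 + 10*log10(4828.9) = 207.64 dB
Step 2: SE = SL - TL - NL + DI - DT = 207.64 - 82 - 68 + 20 - 16 = 61.64

61.64 dB


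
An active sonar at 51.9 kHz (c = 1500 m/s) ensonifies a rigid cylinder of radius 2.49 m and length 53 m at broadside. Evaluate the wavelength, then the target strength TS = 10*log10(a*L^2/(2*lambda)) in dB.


Step 1: lambda = c/f = 1500/51900 = 0.0289 m
Step 2: TS = 10*log10(a*L^2/(2*lambda)) = 10*log10(2.49*53^2/(2*0.0289)) = 50.83

50.83 dB


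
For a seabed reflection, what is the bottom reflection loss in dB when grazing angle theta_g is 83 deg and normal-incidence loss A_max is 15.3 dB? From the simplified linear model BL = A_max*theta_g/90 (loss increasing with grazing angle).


BL = A_max * theta_g / 90 = 15.3 * 83 / 90 = 14.11

14.11 dB


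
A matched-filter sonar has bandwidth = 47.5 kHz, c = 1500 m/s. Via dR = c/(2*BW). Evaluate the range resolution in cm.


dR = c/(2*BW) = 1500 / (2 * 47.5e3) = 0.0158 m = 1.58 cm

1.58 cm


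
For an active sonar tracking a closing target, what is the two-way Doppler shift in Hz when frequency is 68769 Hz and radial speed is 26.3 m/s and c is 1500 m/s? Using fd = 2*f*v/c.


fd = 2*f*v/c = 2 * 68769 * 26.3 / 1500 = 2411.5

2411.5 Hz


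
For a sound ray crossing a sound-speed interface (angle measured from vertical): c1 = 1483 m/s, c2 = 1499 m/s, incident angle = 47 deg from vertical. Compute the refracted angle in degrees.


47.67 deg


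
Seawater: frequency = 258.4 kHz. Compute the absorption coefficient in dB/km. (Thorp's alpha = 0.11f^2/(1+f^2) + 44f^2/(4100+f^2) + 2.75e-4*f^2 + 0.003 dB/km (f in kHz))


f^2 = 66770.56
alpha = 0.11*66770.56/(1+66770.56) + 44*66770.56/(4100+66770.56) + 2.75e-4*66770.56 + 0.003 = 59.929

59.929 dB/km


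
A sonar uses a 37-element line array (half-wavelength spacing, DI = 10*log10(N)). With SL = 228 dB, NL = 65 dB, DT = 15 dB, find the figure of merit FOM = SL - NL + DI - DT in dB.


Step 1: DI = 10*log10(37) = 15.68 dB
Step 2: FOM = SL - NL + DI - DT = 228 - 65 + 15.68 - 15 = 163.68

163.68 dB


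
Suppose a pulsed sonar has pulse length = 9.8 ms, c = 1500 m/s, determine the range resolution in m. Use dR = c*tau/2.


7.35 m


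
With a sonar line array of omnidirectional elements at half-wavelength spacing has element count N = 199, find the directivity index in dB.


22.99 dB


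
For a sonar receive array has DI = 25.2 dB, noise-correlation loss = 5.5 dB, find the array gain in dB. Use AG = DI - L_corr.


AG = DI - L_corr = 25.2 - 5.5 = 19.7

19.7 dB


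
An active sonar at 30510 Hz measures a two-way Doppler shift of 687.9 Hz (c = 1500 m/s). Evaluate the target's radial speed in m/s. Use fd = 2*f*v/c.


From fd = 2*f*v/c, v = c*fd/(2*f) = 1500 * 687.9 / (2*30510) = 16.91

16.91 m/s


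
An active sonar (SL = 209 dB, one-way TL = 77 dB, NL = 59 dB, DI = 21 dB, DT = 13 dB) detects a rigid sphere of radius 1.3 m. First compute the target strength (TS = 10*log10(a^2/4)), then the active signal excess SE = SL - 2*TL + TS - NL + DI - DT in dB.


Step 1: TS = 10*log10(1.3^2/4) = -3.74 dB
Step 2: SE = SL - 2*TL + TS - NL + DI - DT = 209 - 2*77 + (-3.74) - 59 + 21 - 13 = 0.26

0.26 dB


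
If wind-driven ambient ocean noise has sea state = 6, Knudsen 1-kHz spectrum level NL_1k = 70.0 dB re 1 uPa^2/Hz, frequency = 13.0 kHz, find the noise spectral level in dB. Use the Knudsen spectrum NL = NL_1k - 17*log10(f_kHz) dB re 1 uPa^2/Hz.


NL = NL_1k - 17*log10(f_kHz) = 70.0 - 17*log10(13.0) = 70.0 - (18.94) = 51.06

51.06 dB


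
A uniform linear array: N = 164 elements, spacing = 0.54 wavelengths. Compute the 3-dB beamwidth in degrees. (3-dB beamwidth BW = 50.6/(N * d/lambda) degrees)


BW = 50.6 / (164 * 0.54) = 50.6 / 88.56 = 0.57

0.57 deg


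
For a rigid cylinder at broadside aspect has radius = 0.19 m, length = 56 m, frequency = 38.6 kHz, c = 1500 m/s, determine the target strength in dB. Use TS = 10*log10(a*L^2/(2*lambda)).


lambda = 1500/38600 = 0.03886 m
TS = 10*log10(0.19*56^2/(2*0.03886)) = 38.85

38.85 dB


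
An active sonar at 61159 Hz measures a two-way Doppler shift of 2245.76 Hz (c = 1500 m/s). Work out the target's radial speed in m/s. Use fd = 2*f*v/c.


From fd = 2*f*v/c, v = c*fd/(2*f) = 1500 * 2245.76 / (2*61159) = 27.54

27.54 m/s


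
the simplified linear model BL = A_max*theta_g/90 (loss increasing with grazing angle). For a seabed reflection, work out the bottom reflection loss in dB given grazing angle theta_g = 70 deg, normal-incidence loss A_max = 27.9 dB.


BL = A_max * theta_g / 90 = 27.9 * 70 / 90 = 21.7

21.7 dB


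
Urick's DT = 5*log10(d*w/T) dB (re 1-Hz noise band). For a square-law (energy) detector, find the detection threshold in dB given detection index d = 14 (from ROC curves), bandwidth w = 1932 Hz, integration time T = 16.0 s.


DT = 5*log10(d*w/T) = 5*log10(14 * 1932 / 16.0) = 5*log10(1690.5) = 16.14

16.14 dB


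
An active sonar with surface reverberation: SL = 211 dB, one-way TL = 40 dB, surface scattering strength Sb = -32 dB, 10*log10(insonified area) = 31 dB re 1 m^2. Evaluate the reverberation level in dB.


130 dB


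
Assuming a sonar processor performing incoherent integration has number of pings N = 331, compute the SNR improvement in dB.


Gain = 5*log10(331) = 12.6

12.6 dB


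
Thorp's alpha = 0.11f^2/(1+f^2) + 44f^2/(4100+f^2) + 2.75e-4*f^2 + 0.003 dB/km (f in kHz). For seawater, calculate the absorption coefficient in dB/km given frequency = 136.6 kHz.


41.318 dB/km


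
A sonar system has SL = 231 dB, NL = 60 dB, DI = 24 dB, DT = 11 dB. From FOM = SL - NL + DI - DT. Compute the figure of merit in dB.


FOM = SL - NL + DI - DT = 231 - 60 + 24 - 11 = 184

184 dB


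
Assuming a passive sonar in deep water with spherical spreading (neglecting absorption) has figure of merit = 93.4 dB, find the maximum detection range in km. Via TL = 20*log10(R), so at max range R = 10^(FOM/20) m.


At max range FOM = TL, so 20*log10(R) = 93.4
R = 10^(93.4/20) = 46773.51 m = 46.77 km

46.77 km


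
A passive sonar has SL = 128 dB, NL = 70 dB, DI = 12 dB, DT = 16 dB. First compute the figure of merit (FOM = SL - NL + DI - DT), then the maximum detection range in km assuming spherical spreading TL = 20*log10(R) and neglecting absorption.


Step 1: FOM = SL - NL + DI - DT = 128 - 70 + 12 - 16 = 54 dB
Step 2: at max range FOM = TL = 20*log10(R), so R = 10^(54/20) = 501.19 m = 0.5 km

0.5 km


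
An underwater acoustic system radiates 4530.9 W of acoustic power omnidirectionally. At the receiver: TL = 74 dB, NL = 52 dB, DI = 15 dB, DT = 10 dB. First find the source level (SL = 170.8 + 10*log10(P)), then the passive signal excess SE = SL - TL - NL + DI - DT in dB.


Step 1: SL = 170.8 + 10*log10(4530.9) = 207.36 dB
Step 2: SE = SL - TL - NL + DI - DT = 207.36 - 74 - 52 + 15 - 10 = 86.36

86.36 dB


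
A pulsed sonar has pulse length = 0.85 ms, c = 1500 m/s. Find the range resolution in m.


0.6375 m


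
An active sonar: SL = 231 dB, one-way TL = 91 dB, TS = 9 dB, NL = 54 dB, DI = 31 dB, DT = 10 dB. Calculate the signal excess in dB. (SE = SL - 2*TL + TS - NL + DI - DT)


SE = SL - 2*TL + TS - NL + DI - DT = 231 - 2*91 + (9) - 54 + 31 - 10 = 25

25 dB


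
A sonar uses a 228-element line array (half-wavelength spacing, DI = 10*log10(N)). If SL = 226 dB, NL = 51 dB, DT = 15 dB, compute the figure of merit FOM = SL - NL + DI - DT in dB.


Step 1: DI = 10*log10(228) = 23.58 dB
Step 2: FOM = SL - NL + DI - DT = 226 - 51 + 23.58 - 15 = 183.58

183.58 dB
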